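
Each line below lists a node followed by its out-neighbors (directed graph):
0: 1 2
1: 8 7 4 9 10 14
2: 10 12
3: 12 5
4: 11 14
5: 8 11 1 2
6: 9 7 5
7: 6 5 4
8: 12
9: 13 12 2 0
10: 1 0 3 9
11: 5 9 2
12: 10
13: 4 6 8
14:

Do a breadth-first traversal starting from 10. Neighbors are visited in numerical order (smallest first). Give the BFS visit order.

Visit 10; enqueue 0, 1, 3, 9 → queue [0, 1, 3, 9]
Visit 0; enqueue 2 → queue [1, 3, 9, 2]
Visit 1; enqueue 4, 7, 8, 14 → queue [3, 9, 2, 4, 7, 8, 14]
Visit 3; enqueue 5, 12 → queue [9, 2, 4, 7, 8, 14, 5, 12]
Visit 9; enqueue 13 → queue [2, 4, 7, 8, 14, 5, 12, 13]
Visit 2 → queue [4, 7, 8, 14, 5, 12, 13]
Visit 4; enqueue 11 → queue [7, 8, 14, 5, 12, 13, 11]
Visit 7; enqueue 6 → queue [8, 14, 5, 12, 13, 11, 6]
Visit 8 → queue [14, 5, 12, 13, 11, 6]
Visit 14 → queue [5, 12, 13, 11, 6]
Visit 5 → queue [12, 13, 11, 6]
Visit 12 → queue [13, 11, 6]
Visit 13 → queue [11, 6]
Visit 11 → queue [6]
Visit 6 → queue []

10 -> 0 -> 1 -> 3 -> 9 -> 2 -> 4 -> 7 -> 8 -> 14 -> 5 -> 12 -> 13 -> 11 -> 6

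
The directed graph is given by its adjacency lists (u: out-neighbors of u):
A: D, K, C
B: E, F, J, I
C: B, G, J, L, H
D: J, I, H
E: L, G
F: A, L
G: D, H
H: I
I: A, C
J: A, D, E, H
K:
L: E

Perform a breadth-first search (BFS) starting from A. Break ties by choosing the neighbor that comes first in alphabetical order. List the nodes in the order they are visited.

A, C, D, K, B, G, H, J, L, I, E, F

Visit A; enqueue C, D, K → queue [C, D, K]
Visit C; enqueue B, G, H, J, L → queue [D, K, B, G, H, J, L]
Visit D; enqueue I → queue [K, B, G, H, J, L, I]
Visit K → queue [B, G, H, J, L, I]
Visit B; enqueue E, F → queue [G, H, J, L, I, E, F]
Visit G → queue [H, J, L, I, E, F]
Visit H → queue [J, L, I, E, F]
Visit J → queue [L, I, E, F]
Visit L → queue [I, E, F]
Visit I → queue [E, F]
Visit E → queue [F]
Visit F → queue []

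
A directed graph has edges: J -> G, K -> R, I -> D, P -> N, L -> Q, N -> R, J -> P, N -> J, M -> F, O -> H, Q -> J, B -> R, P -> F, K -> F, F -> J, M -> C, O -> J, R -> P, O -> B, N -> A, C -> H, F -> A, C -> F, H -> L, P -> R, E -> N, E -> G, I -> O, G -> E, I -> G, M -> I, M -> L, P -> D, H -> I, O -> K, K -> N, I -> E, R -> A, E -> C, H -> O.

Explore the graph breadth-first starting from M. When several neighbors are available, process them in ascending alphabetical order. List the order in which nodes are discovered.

Visit M; enqueue C, F, I, L → queue [C, F, I, L]
Visit C; enqueue H → queue [F, I, L, H]
Visit F; enqueue A, J → queue [I, L, H, A, J]
Visit I; enqueue D, E, G, O → queue [L, H, A, J, D, E, G, O]
Visit L; enqueue Q → queue [H, A, J, D, E, G, O, Q]
Visit H → queue [A, J, D, E, G, O, Q]
Visit A → queue [J, D, E, G, O, Q]
Visit J; enqueue P → queue [D, E, G, O, Q, P]
Visit D → queue [E, G, O, Q, P]
Visit E; enqueue N → queue [G, O, Q, P, N]
Visit G → queue [O, Q, P, N]
Visit O; enqueue B, K → queue [Q, P, N, B, K]
Visit Q → queue [P, N, B, K]
Visit P; enqueue R → queue [N, B, K, R]
Visit N → queue [B, K, R]
Visit B → queue [K, R]
Visit K → queue [R]
Visit R → queue []

M, C, F, I, L, H, A, J, D, E, G, O, Q, P, N, B, K, R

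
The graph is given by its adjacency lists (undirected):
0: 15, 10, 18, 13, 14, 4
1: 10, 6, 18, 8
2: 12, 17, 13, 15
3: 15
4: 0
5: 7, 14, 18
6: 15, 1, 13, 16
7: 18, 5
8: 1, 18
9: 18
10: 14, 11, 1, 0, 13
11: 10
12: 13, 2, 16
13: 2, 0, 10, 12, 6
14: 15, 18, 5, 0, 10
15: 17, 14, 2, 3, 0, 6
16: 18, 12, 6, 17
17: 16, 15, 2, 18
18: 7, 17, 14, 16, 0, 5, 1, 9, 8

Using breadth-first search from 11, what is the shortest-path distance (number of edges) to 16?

4

Level 0: 11
Level 1: 10
Level 2: 0, 1, 13, 14
Level 3: 2, 4, 5, 6, 8, 12, 15, 18
Level 4: 3, 7, 9, 16, 17
16 first appears at level 4.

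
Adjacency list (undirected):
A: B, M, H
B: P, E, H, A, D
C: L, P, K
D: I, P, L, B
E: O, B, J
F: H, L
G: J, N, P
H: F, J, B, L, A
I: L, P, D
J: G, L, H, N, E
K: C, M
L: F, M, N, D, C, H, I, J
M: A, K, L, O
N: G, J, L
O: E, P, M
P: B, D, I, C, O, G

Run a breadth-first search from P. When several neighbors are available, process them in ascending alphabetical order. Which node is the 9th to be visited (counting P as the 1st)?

E

Visit P; enqueue B, C, D, G, I, O → queue [B, C, D, G, I, O]
Visit B; enqueue A, E, H → queue [C, D, G, I, O, A, E, H]
Visit C; enqueue K, L → queue [D, G, I, O, A, E, H, K, L]
Visit D → queue [G, I, O, A, E, H, K, L]
Visit G; enqueue J, N → queue [I, O, A, E, H, K, L, J, N]
Visit I → queue [O, A, E, H, K, L, J, N]
Visit O; enqueue M → queue [A, E, H, K, L, J, N, M]
Visit A → queue [E, H, K, L, J, N, M]
Visit E → queue [H, K, L, J, N, M]
Visit H; enqueue F → queue [K, L, J, N, M, F]
Visit K → queue [L, J, N, M, F]
Visit L → queue [J, N, M, F]
Visit J → queue [N, M, F]
Visit N → queue [M, F]
Visit M → queue [F]
Visit F → queue []

Visit order: P, B, C, D, G, I, O, A, E, H, K, L, J, N, M, F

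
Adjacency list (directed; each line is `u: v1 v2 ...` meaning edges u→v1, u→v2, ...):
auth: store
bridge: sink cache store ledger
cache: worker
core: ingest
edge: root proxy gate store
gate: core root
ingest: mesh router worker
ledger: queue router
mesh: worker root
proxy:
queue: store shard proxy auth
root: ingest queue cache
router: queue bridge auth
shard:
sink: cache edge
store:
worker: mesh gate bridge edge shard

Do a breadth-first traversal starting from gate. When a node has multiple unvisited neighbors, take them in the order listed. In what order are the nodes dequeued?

gate, core, root, ingest, queue, cache, mesh, router, worker, store, shard, proxy, auth, bridge, edge, sink, ledger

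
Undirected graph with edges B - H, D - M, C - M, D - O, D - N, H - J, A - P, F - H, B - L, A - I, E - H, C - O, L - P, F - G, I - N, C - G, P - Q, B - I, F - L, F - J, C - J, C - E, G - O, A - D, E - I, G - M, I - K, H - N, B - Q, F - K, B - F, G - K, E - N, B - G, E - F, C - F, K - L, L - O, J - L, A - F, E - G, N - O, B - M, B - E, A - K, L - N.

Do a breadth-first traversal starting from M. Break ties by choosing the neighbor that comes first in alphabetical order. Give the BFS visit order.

M → B → C → D → G → E → F → H → I → L → Q → J → O → A → N → K → P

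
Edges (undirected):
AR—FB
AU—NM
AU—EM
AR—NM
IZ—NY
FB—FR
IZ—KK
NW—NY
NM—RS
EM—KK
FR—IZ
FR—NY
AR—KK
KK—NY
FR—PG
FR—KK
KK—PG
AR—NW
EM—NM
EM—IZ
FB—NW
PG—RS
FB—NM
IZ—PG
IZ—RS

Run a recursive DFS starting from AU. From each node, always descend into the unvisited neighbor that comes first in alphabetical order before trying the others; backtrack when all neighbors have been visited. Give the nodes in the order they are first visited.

Visit AU
AU → EM
EM → IZ
IZ → FR
FR → FB
FB → AR
AR → KK
KK → NY
NY → NW
KK → PG
PG → RS
RS → NM

AU -> EM -> IZ -> FR -> FB -> AR -> KK -> NY -> NW -> PG -> RS -> NM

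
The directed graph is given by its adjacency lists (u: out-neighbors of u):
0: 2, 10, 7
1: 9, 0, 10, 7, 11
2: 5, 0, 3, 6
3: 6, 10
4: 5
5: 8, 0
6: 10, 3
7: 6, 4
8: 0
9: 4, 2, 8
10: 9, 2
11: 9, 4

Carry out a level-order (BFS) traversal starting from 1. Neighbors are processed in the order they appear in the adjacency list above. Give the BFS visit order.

Visit 1; enqueue 9, 0, 10, 7, 11 → queue [9, 0, 10, 7, 11]
Visit 9; enqueue 4, 2, 8 → queue [0, 10, 7, 11, 4, 2, 8]
Visit 0 → queue [10, 7, 11, 4, 2, 8]
Visit 10 → queue [7, 11, 4, 2, 8]
Visit 7; enqueue 6 → queue [11, 4, 2, 8, 6]
Visit 11 → queue [4, 2, 8, 6]
Visit 4; enqueue 5 → queue [2, 8, 6, 5]
Visit 2; enqueue 3 → queue [8, 6, 5, 3]
Visit 8 → queue [6, 5, 3]
Visit 6 → queue [5, 3]
Visit 5 → queue [3]
Visit 3 → queue []

1 9 0 10 7 11 4 2 8 6 5 3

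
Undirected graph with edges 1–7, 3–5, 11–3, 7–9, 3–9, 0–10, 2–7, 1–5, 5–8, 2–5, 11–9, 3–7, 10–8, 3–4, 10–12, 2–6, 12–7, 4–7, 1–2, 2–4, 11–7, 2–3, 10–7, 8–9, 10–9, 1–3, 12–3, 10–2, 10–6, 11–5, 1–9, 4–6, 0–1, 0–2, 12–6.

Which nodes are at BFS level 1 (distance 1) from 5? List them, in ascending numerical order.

1, 2, 3, 8, 11

Level 0: 5
Level 1: 1, 2, 3, 8, 11
Level 2: 0, 4, 6, 7, 9, 10, 12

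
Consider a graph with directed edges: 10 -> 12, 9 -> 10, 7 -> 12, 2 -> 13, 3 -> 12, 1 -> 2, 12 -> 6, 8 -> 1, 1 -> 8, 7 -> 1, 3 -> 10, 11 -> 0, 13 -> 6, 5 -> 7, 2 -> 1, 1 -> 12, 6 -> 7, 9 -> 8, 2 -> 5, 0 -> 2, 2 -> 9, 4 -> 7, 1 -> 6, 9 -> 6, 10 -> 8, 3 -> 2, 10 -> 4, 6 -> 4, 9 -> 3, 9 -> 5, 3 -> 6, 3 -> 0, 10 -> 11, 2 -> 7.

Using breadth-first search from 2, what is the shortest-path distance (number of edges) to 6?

2

Level 0: 2
Level 1: 1, 5, 7, 9, 13
Level 2: 3, 6, 8, 10, 12
Level 3: 0, 4, 11
6 first appears at level 2.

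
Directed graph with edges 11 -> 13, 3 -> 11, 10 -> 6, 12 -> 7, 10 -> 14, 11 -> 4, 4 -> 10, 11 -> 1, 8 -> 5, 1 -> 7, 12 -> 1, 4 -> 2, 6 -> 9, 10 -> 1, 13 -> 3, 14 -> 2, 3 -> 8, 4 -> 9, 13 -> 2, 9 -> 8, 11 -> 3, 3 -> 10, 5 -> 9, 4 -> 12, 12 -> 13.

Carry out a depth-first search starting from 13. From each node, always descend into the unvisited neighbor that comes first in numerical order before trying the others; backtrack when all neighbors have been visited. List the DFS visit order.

Visit 13
13 → 2
13 → 3
3 → 8
8 → 5
5 → 9
3 → 10
10 → 1
1 → 7
10 → 6
10 → 14
3 → 11
11 → 4
4 → 12

13 -> 2 -> 3 -> 8 -> 5 -> 9 -> 10 -> 1 -> 7 -> 6 -> 14 -> 11 -> 4 -> 12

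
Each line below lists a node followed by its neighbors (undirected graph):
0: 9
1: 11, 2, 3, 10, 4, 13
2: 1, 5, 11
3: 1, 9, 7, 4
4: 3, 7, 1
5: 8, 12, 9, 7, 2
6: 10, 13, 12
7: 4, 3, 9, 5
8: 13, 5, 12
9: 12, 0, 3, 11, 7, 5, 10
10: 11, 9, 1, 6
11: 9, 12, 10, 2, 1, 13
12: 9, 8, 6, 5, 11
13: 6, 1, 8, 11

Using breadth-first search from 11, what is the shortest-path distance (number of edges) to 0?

2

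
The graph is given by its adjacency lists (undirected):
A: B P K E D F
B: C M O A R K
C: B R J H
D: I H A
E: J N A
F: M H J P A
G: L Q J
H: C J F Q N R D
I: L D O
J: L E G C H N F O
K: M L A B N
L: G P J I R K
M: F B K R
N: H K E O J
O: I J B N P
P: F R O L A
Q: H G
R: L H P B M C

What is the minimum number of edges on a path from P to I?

2

Level 0: P
Level 1: A, F, L, O, R
Level 2: B, C, D, E, G, H, I, J, K, M, N
Level 3: Q
I first appears at level 2.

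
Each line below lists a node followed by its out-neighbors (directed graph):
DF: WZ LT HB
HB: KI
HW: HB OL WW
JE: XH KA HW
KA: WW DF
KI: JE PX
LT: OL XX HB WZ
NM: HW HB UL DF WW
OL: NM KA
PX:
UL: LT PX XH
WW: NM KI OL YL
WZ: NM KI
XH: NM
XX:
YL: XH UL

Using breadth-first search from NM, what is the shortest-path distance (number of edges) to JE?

3

Level 0: NM
Level 1: DF, HB, HW, UL, WW
Level 2: KI, LT, OL, PX, WZ, XH, YL
Level 3: JE, KA, XX
JE first appears at level 3.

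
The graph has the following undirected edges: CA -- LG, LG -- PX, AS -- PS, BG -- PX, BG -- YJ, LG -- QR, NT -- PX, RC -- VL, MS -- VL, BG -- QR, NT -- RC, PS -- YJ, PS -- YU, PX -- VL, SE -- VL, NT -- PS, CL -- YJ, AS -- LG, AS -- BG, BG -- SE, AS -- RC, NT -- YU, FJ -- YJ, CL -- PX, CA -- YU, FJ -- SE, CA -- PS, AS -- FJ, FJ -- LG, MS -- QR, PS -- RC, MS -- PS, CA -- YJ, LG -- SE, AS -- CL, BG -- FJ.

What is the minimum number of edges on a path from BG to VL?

2

Level 0: BG
Level 1: AS, FJ, PX, QR, SE, YJ
Level 2: CA, CL, LG, MS, NT, PS, RC, VL
Level 3: YU
VL first appears at level 2.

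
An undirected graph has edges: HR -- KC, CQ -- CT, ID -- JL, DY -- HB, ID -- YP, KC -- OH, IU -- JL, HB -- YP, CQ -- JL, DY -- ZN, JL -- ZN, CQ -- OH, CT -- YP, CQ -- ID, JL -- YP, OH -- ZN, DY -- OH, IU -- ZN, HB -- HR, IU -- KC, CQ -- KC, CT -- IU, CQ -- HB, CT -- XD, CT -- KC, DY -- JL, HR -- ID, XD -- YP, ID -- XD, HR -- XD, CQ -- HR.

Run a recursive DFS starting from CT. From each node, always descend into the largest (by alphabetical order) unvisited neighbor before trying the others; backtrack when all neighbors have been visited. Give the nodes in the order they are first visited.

CT → YP → XD → ID → JL → ZN → OH → KC → IU → HR → HB → DY → CQ

Visit CT
CT → YP
YP → XD
XD → ID
ID → JL
JL → ZN
ZN → OH
OH → KC
KC → IU
KC → HR
HR → HB
HB → DY
HB → CQ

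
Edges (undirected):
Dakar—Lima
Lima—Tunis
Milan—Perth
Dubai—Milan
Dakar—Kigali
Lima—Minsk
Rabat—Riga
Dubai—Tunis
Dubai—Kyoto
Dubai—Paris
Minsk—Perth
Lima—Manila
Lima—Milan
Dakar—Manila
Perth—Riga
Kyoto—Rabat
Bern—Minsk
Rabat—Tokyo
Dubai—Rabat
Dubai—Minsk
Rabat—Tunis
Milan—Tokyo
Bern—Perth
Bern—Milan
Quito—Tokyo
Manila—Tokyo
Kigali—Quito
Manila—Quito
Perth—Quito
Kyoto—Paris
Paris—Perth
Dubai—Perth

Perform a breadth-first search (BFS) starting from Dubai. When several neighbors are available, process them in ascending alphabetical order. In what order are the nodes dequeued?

Visit Dubai; enqueue Kyoto, Milan, Minsk, Paris, Perth, Rabat, Tunis → queue [Kyoto, Milan, Minsk, Paris, Perth, Rabat, Tunis]
Visit Kyoto → queue [Milan, Minsk, Paris, Perth, Rabat, Tunis]
Visit Milan; enqueue Bern, Lima, Tokyo → queue [Minsk, Paris, Perth, Rabat, Tunis, Bern, Lima, Tokyo]
Visit Minsk → queue [Paris, Perth, Rabat, Tunis, Bern, Lima, Tokyo]
Visit Paris → queue [Perth, Rabat, Tunis, Bern, Lima, Tokyo]
Visit Perth; enqueue Quito, Riga → queue [Rabat, Tunis, Bern, Lima, Tokyo, Quito, Riga]
Visit Rabat → queue [Tunis, Bern, Lima, Tokyo, Quito, Riga]
Visit Tunis → queue [Bern, Lima, Tokyo, Quito, Riga]
Visit Bern → queue [Lima, Tokyo, Quito, Riga]
Visit Lima; enqueue Dakar, Manila → queue [Tokyo, Quito, Riga, Dakar, Manila]
Visit Tokyo → queue [Quito, Riga, Dakar, Manila]
Visit Quito; enqueue Kigali → queue [Riga, Dakar, Manila, Kigali]
Visit Riga → queue [Dakar, Manila, Kigali]
Visit Dakar → queue [Manila, Kigali]
Visit Manila → queue [Kigali]
Visit Kigali → queue []

Dubai Kyoto Milan Minsk Paris Perth Rabat Tunis Bern Lima Tokyo Quito Riga Dakar Manila Kigali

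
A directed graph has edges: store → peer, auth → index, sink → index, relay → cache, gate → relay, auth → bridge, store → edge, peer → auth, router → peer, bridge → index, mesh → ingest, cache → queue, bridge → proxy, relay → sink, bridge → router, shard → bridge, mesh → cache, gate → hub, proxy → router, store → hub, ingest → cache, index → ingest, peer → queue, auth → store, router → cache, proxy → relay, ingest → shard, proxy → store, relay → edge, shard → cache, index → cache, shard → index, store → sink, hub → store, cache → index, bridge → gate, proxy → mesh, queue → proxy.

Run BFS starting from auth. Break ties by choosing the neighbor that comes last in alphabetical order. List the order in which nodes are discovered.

Visit auth; enqueue store, index, bridge → queue [store, index, bridge]
Visit store; enqueue sink, peer, hub, edge → queue [index, bridge, sink, peer, hub, edge]
Visit index; enqueue ingest, cache → queue [bridge, sink, peer, hub, edge, ingest, cache]
Visit bridge; enqueue router, proxy, gate → queue [sink, peer, hub, edge, ingest, cache, router, proxy, gate]
Visit sink → queue [peer, hub, edge, ingest, cache, router, proxy, gate]
Visit peer; enqueue queue → queue [hub, edge, ingest, cache, router, proxy, gate, queue]
Visit hub → queue [edge, ingest, cache, router, proxy, gate, queue]
Visit edge → queue [ingest, cache, router, proxy, gate, queue]
Visit ingest; enqueue shard → queue [cache, router, proxy, gate, queue, shard]
Visit cache → queue [router, proxy, gate, queue, shard]
Visit router → queue [proxy, gate, queue, shard]
Visit proxy; enqueue relay, mesh → queue [gate, queue, shard, relay, mesh]
Visit gate → queue [queue, shard, relay, mesh]
Visit queue → queue [shard, relay, mesh]
Visit shard → queue [relay, mesh]
Visit relay → queue [mesh]
Visit mesh → queue []

auth, store, index, bridge, sink, peer, hub, edge, ingest, cache, router, proxy, gate, queue, shard, relay, mesh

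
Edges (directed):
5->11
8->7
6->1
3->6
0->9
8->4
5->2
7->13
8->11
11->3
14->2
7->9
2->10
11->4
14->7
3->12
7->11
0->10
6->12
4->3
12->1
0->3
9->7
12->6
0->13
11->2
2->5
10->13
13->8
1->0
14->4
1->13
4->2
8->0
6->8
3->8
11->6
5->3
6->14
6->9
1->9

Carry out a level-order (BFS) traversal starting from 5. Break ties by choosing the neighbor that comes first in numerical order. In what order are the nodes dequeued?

Visit 5; enqueue 2, 3, 11 → queue [2, 3, 11]
Visit 2; enqueue 10 → queue [3, 11, 10]
Visit 3; enqueue 6, 8, 12 → queue [11, 10, 6, 8, 12]
Visit 11; enqueue 4 → queue [10, 6, 8, 12, 4]
Visit 10; enqueue 13 → queue [6, 8, 12, 4, 13]
Visit 6; enqueue 1, 9, 14 → queue [8, 12, 4, 13, 1, 9, 14]
Visit 8; enqueue 0, 7 → queue [12, 4, 13, 1, 9, 14, 0, 7]
Visit 12 → queue [4, 13, 1, 9, 14, 0, 7]
Visit 4 → queue [13, 1, 9, 14, 0, 7]
Visit 13 → queue [1, 9, 14, 0, 7]
Visit 1 → queue [9, 14, 0, 7]
Visit 9 → queue [14, 0, 7]
Visit 14 → queue [0, 7]
Visit 0 → queue [7]
Visit 7 → queue []

5 → 2 → 3 → 11 → 10 → 6 → 8 → 12 → 4 → 13 → 1 → 9 → 14 → 0 → 7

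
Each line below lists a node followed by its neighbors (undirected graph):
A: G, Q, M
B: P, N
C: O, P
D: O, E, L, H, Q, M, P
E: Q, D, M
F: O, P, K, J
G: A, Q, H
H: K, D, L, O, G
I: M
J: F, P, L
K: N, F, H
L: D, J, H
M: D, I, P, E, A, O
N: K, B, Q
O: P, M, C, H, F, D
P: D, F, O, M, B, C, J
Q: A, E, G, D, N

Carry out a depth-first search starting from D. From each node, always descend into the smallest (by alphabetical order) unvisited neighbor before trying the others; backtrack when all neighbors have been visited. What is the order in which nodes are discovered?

Visit D
D → E
E → M
M → A
A → G
G → H
H → K
K → F
F → J
J → L
J → P
P → B
B → N
N → Q
P → C
C → O
M → I

D, E, M, A, G, H, K, F, J, L, P, B, N, Q, C, O, I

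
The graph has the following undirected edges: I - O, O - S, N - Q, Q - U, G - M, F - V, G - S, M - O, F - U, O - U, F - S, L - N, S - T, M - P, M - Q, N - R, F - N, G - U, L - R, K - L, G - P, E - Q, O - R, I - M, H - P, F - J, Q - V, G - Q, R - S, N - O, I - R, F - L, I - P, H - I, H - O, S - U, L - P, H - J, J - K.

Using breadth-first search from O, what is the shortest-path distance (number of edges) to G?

2

Level 0: O
Level 1: H, I, M, N, R, S, U
Level 2: F, G, J, L, P, Q, T
Level 3: E, K, V
G first appears at level 2.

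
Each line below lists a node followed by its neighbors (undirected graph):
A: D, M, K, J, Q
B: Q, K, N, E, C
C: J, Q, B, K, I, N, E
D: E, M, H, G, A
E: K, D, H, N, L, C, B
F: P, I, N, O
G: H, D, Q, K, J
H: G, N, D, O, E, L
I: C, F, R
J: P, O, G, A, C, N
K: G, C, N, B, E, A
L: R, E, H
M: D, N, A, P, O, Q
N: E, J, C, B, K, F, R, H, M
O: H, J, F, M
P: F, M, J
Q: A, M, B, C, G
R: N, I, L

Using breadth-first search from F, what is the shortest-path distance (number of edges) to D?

Level 0: F
Level 1: I, N, O, P
Level 2: B, C, E, H, J, K, M, R
Level 3: A, D, G, L, Q
D first appears at level 3.

3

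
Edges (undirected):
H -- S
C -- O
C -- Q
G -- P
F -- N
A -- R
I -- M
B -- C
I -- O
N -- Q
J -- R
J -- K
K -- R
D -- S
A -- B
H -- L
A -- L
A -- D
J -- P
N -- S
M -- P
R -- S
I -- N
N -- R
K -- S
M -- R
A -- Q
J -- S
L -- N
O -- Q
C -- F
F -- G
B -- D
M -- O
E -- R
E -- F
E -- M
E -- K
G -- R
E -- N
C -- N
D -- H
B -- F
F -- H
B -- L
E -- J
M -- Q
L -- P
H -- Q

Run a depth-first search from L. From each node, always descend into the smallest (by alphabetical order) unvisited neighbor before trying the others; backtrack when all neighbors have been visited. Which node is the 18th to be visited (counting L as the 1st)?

Visit L
L → A
A → B
B → C
C → F
F → E
E → J
J → K
K → R
R → G
G → P
P → M
M → I
I → N
N → Q
Q → H
H → D
D → S
Q → O

Visit order: L, A, B, C, F, E, J, K, R, G, P, M, I, N, Q, H, D, S, O

S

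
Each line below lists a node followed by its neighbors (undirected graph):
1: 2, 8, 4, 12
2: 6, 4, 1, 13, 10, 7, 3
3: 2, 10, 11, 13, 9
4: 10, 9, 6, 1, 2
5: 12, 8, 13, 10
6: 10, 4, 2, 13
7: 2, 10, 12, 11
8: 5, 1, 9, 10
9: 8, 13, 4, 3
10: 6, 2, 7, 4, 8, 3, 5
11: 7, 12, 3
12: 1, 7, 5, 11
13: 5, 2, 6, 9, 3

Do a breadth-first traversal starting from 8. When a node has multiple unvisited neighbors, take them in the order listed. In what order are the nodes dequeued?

Visit 8; enqueue 5, 1, 9, 10 → queue [5, 1, 9, 10]
Visit 5; enqueue 12, 13 → queue [1, 9, 10, 12, 13]
Visit 1; enqueue 2, 4 → queue [9, 10, 12, 13, 2, 4]
Visit 9; enqueue 3 → queue [10, 12, 13, 2, 4, 3]
Visit 10; enqueue 6, 7 → queue [12, 13, 2, 4, 3, 6, 7]
Visit 12; enqueue 11 → queue [13, 2, 4, 3, 6, 7, 11]
Visit 13 → queue [2, 4, 3, 6, 7, 11]
Visit 2 → queue [4, 3, 6, 7, 11]
Visit 4 → queue [3, 6, 7, 11]
Visit 3 → queue [6, 7, 11]
Visit 6 → queue [7, 11]
Visit 7 → queue [11]
Visit 11 → queue []

8 5 1 9 10 12 13 2 4 3 6 7 11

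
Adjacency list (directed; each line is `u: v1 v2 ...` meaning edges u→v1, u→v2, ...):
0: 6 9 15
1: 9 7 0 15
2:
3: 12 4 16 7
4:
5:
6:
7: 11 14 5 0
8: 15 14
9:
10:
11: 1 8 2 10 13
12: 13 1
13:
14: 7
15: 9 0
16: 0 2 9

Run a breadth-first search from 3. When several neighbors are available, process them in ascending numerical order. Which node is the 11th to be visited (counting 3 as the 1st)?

13

Visit 3; enqueue 4, 7, 12, 16 → queue [4, 7, 12, 16]
Visit 4 → queue [7, 12, 16]
Visit 7; enqueue 0, 5, 11, 14 → queue [12, 16, 0, 5, 11, 14]
Visit 12; enqueue 1, 13 → queue [16, 0, 5, 11, 14, 1, 13]
Visit 16; enqueue 2, 9 → queue [0, 5, 11, 14, 1, 13, 2, 9]
Visit 0; enqueue 6, 15 → queue [5, 11, 14, 1, 13, 2, 9, 6, 15]
Visit 5 → queue [11, 14, 1, 13, 2, 9, 6, 15]
Visit 11; enqueue 8, 10 → queue [14, 1, 13, 2, 9, 6, 15, 8, 10]
Visit 14 → queue [1, 13, 2, 9, 6, 15, 8, 10]
Visit 1 → queue [13, 2, 9, 6, 15, 8, 10]
Visit 13 → queue [2, 9, 6, 15, 8, 10]
Visit 2 → queue [9, 6, 15, 8, 10]
Visit 9 → queue [6, 15, 8, 10]
Visit 6 → queue [15, 8, 10]
Visit 15 → queue [8, 10]
Visit 8 → queue [10]
Visit 10 → queue []

Visit order: 3, 4, 7, 12, 16, 0, 5, 11, 14, 1, 13, 2, 9, 6, 15, 8, 10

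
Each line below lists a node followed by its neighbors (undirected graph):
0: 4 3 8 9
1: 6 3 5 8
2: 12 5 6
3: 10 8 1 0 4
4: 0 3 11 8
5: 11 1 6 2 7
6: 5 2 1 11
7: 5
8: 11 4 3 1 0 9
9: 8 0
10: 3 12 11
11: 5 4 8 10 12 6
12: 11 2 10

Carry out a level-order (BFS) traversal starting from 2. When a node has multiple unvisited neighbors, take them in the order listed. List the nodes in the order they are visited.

2 → 12 → 5 → 6 → 11 → 10 → 1 → 7 → 4 → 8 → 3 → 0 → 9

Visit 2; enqueue 12, 5, 6 → queue [12, 5, 6]
Visit 12; enqueue 11, 10 → queue [5, 6, 11, 10]
Visit 5; enqueue 1, 7 → queue [6, 11, 10, 1, 7]
Visit 6 → queue [11, 10, 1, 7]
Visit 11; enqueue 4, 8 → queue [10, 1, 7, 4, 8]
Visit 10; enqueue 3 → queue [1, 7, 4, 8, 3]
Visit 1 → queue [7, 4, 8, 3]
Visit 7 → queue [4, 8, 3]
Visit 4; enqueue 0 → queue [8, 3, 0]
Visit 8; enqueue 9 → queue [3, 0, 9]
Visit 3 → queue [0, 9]
Visit 0 → queue [9]
Visit 9 → queue []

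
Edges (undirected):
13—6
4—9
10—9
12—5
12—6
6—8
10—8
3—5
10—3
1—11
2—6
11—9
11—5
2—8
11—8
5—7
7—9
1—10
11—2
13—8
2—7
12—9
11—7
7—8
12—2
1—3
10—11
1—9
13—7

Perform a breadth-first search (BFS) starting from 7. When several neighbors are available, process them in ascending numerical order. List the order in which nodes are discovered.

Visit 7; enqueue 2, 5, 8, 9, 11, 13 → queue [2, 5, 8, 9, 11, 13]
Visit 2; enqueue 6, 12 → queue [5, 8, 9, 11, 13, 6, 12]
Visit 5; enqueue 3 → queue [8, 9, 11, 13, 6, 12, 3]
Visit 8; enqueue 10 → queue [9, 11, 13, 6, 12, 3, 10]
Visit 9; enqueue 1, 4 → queue [11, 13, 6, 12, 3, 10, 1, 4]
Visit 11 → queue [13, 6, 12, 3, 10, 1, 4]
Visit 13 → queue [6, 12, 3, 10, 1, 4]
Visit 6 → queue [12, 3, 10, 1, 4]
Visit 12 → queue [3, 10, 1, 4]
Visit 3 → queue [10, 1, 4]
Visit 10 → queue [1, 4]
Visit 1 → queue [4]
Visit 4 → queue []

7 2 5 8 9 11 13 6 12 3 10 1 4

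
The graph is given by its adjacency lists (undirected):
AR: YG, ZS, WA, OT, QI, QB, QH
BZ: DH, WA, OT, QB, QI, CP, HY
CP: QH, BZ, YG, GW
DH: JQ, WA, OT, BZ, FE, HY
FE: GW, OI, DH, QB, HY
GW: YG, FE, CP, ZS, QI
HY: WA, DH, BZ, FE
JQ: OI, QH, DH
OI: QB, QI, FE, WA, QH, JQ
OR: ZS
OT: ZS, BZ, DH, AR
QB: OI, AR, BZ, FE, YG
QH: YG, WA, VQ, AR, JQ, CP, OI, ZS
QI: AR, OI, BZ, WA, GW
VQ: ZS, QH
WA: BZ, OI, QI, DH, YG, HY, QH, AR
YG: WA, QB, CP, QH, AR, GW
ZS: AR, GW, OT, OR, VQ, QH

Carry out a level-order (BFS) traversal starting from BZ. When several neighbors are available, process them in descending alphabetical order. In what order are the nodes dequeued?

BZ -> WA -> QI -> QB -> OT -> HY -> DH -> CP -> YG -> QH -> OI -> AR -> GW -> FE -> ZS -> JQ -> VQ -> OR

Visit BZ; enqueue WA, QI, QB, OT, HY, DH, CP → queue [WA, QI, QB, OT, HY, DH, CP]
Visit WA; enqueue YG, QH, OI, AR → queue [QI, QB, OT, HY, DH, CP, YG, QH, OI, AR]
Visit QI; enqueue GW → queue [QB, OT, HY, DH, CP, YG, QH, OI, AR, GW]
Visit QB; enqueue FE → queue [OT, HY, DH, CP, YG, QH, OI, AR, GW, FE]
Visit OT; enqueue ZS → queue [HY, DH, CP, YG, QH, OI, AR, GW, FE, ZS]
Visit HY → queue [DH, CP, YG, QH, OI, AR, GW, FE, ZS]
Visit DH; enqueue JQ → queue [CP, YG, QH, OI, AR, GW, FE, ZS, JQ]
Visit CP → queue [YG, QH, OI, AR, GW, FE, ZS, JQ]
Visit YG → queue [QH, OI, AR, GW, FE, ZS, JQ]
Visit QH; enqueue VQ → queue [OI, AR, GW, FE, ZS, JQ, VQ]
Visit OI → queue [AR, GW, FE, ZS, JQ, VQ]
Visit AR → queue [GW, FE, ZS, JQ, VQ]
Visit GW → queue [FE, ZS, JQ, VQ]
Visit FE → queue [ZS, JQ, VQ]
Visit ZS; enqueue OR → queue [JQ, VQ, OR]
Visit JQ → queue [VQ, OR]
Visit VQ → queue [OR]
Visit OR → queue []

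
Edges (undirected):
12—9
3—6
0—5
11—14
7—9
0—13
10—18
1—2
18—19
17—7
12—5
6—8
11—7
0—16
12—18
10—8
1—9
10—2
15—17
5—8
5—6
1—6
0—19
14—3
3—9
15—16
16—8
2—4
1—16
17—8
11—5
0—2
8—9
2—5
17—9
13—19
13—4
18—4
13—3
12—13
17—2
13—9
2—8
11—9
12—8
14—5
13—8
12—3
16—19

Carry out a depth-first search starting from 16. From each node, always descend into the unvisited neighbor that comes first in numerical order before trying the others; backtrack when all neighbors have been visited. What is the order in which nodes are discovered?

Visit 16
16 → 0
0 → 2
2 → 1
1 → 6
6 → 3
3 → 9
9 → 7
7 → 11
11 → 5
5 → 8
8 → 10
10 → 18
18 → 4
4 → 13
13 → 12
13 → 19
8 → 17
17 → 15
5 → 14

16, 0, 2, 1, 6, 3, 9, 7, 11, 5, 8, 10, 18, 4, 13, 12, 19, 17, 15, 14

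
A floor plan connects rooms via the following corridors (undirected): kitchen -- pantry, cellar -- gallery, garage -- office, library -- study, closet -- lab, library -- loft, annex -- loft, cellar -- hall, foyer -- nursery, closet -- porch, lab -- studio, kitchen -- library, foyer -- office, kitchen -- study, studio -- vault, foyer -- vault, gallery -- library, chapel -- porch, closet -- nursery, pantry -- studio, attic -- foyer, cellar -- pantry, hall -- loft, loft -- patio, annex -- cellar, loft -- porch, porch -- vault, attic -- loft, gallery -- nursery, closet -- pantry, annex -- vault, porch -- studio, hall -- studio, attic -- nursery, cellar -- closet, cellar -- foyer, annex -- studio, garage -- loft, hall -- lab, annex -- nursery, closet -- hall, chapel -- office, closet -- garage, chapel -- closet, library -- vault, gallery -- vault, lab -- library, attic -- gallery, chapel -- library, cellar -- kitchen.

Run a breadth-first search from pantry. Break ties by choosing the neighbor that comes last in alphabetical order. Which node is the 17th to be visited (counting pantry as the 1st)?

Visit pantry; enqueue studio, kitchen, closet, cellar → queue [studio, kitchen, closet, cellar]
Visit studio; enqueue vault, porch, lab, hall, annex → queue [kitchen, closet, cellar, vault, porch, lab, hall, annex]
Visit kitchen; enqueue study, library → queue [closet, cellar, vault, porch, lab, hall, annex, study, library]
Visit closet; enqueue nursery, garage, chapel → queue [cellar, vault, porch, lab, hall, annex, study, library, nursery, garage, chapel]
Visit cellar; enqueue gallery, foyer → queue [vault, porch, lab, hall, annex, study, library, nursery, garage, chapel, gallery, foyer]
Visit vault → queue [porch, lab, hall, annex, study, library, nursery, garage, chapel, gallery, foyer]
Visit porch; enqueue loft → queue [lab, hall, annex, study, library, nursery, garage, chapel, gallery, foyer, loft]
Visit lab → queue [hall, annex, study, library, nursery, garage, chapel, gallery, foyer, loft]
Visit hall → queue [annex, study, library, nursery, garage, chapel, gallery, foyer, loft]
Visit annex → queue [study, library, nursery, garage, chapel, gallery, foyer, loft]
Visit study → queue [library, nursery, garage, chapel, gallery, foyer, loft]
Visit library → queue [nursery, garage, chapel, gallery, foyer, loft]
Visit nursery; enqueue attic → queue [garage, chapel, gallery, foyer, loft, attic]
Visit garage; enqueue office → queue [chapel, gallery, foyer, loft, attic, office]
Visit chapel → queue [gallery, foyer, loft, attic, office]
Visit gallery → queue [foyer, loft, attic, office]
Visit foyer → queue [loft, attic, office]
Visit loft; enqueue patio → queue [attic, office, patio]
Visit attic → queue [office, patio]
Visit office → queue [patio]
Visit patio → queue []

Visit order: pantry, studio, kitchen, closet, cellar, vault, porch, lab, hall, annex, study, library, nursery, garage, chapel, gallery, foyer, loft, attic, office, patio

foyer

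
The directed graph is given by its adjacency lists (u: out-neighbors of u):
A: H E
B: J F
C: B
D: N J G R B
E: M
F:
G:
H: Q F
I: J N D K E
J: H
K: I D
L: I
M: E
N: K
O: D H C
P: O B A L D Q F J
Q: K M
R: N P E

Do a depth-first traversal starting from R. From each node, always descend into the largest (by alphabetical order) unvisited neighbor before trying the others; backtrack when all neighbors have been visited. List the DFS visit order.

R, P, Q, M, E, K, I, N, J, H, F, D, G, B, O, C, L, A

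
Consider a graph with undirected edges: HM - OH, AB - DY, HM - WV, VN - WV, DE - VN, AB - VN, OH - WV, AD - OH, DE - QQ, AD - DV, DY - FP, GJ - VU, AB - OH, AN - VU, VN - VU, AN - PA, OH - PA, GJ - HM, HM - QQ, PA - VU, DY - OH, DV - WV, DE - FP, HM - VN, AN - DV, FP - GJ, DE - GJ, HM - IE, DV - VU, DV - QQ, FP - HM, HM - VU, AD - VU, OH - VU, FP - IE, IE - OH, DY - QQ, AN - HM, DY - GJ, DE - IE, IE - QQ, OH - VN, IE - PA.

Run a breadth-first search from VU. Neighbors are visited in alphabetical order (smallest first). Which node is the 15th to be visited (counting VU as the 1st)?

IE

Visit VU; enqueue AD, AN, DV, GJ, HM, OH, PA, VN → queue [AD, AN, DV, GJ, HM, OH, PA, VN]
Visit AD → queue [AN, DV, GJ, HM, OH, PA, VN]
Visit AN → queue [DV, GJ, HM, OH, PA, VN]
Visit DV; enqueue QQ, WV → queue [GJ, HM, OH, PA, VN, QQ, WV]
Visit GJ; enqueue DE, DY, FP → queue [HM, OH, PA, VN, QQ, WV, DE, DY, FP]
Visit HM; enqueue IE → queue [OH, PA, VN, QQ, WV, DE, DY, FP, IE]
Visit OH; enqueue AB → queue [PA, VN, QQ, WV, DE, DY, FP, IE, AB]
Visit PA → queue [VN, QQ, WV, DE, DY, FP, IE, AB]
Visit VN → queue [QQ, WV, DE, DY, FP, IE, AB]
Visit QQ → queue [WV, DE, DY, FP, IE, AB]
Visit WV → queue [DE, DY, FP, IE, AB]
Visit DE → queue [DY, FP, IE, AB]
Visit DY → queue [FP, IE, AB]
Visit FP → queue [IE, AB]
Visit IE → queue [AB]
Visit AB → queue []

Visit order: VU, AD, AN, DV, GJ, HM, OH, PA, VN, QQ, WV, DE, DY, FP, IE, AB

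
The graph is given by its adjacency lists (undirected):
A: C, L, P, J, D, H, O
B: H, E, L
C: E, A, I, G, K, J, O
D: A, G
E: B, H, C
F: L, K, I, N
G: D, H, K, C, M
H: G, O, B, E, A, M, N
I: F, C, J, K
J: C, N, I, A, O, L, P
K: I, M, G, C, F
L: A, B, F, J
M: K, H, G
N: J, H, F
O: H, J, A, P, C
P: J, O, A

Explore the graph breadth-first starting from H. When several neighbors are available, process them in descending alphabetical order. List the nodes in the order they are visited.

Visit H; enqueue O, N, M, G, E, B, A → queue [O, N, M, G, E, B, A]
Visit O; enqueue P, J, C → queue [N, M, G, E, B, A, P, J, C]
Visit N; enqueue F → queue [M, G, E, B, A, P, J, C, F]
Visit M; enqueue K → queue [G, E, B, A, P, J, C, F, K]
Visit G; enqueue D → queue [E, B, A, P, J, C, F, K, D]
Visit E → queue [B, A, P, J, C, F, K, D]
Visit B; enqueue L → queue [A, P, J, C, F, K, D, L]
Visit A → queue [P, J, C, F, K, D, L]
Visit P → queue [J, C, F, K, D, L]
Visit J; enqueue I → queue [C, F, K, D, L, I]
Visit C → queue [F, K, D, L, I]
Visit F → queue [K, D, L, I]
Visit K → queue [D, L, I]
Visit D → queue [L, I]
Visit L → queue [I]
Visit I → queue []

H, O, N, M, G, E, B, A, P, J, C, F, K, D, L, I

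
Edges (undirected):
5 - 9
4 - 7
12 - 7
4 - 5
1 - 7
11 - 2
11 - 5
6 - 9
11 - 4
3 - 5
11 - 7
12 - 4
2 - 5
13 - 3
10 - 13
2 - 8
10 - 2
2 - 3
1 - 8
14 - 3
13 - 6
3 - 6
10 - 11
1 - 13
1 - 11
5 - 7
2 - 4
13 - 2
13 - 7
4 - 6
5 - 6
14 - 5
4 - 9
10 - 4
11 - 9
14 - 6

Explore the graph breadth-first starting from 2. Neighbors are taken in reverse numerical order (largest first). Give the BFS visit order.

2 13 11 10 8 5 4 3 7 6 1 9 14 12

Visit 2; enqueue 13, 11, 10, 8, 5, 4, 3 → queue [13, 11, 10, 8, 5, 4, 3]
Visit 13; enqueue 7, 6, 1 → queue [11, 10, 8, 5, 4, 3, 7, 6, 1]
Visit 11; enqueue 9 → queue [10, 8, 5, 4, 3, 7, 6, 1, 9]
Visit 10 → queue [8, 5, 4, 3, 7, 6, 1, 9]
Visit 8 → queue [5, 4, 3, 7, 6, 1, 9]
Visit 5; enqueue 14 → queue [4, 3, 7, 6, 1, 9, 14]
Visit 4; enqueue 12 → queue [3, 7, 6, 1, 9, 14, 12]
Visit 3 → queue [7, 6, 1, 9, 14, 12]
Visit 7 → queue [6, 1, 9, 14, 12]
Visit 6 → queue [1, 9, 14, 12]
Visit 1 → queue [9, 14, 12]
Visit 9 → queue [14, 12]
Visit 14 → queue [12]
Visit 12 → queue []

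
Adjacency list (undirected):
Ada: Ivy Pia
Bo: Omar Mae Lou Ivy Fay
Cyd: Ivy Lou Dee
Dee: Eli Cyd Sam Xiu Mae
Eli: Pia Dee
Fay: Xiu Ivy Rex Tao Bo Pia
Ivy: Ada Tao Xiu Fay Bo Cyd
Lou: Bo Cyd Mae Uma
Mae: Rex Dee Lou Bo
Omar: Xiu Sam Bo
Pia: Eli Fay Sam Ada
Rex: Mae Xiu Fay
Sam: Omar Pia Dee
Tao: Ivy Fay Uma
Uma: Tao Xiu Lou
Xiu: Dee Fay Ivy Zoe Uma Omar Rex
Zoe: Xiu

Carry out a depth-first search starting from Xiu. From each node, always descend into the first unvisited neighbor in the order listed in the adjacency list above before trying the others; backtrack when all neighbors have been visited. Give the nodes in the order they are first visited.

Xiu, Dee, Eli, Pia, Fay, Ivy, Ada, Tao, Uma, Lou, Bo, Omar, Sam, Mae, Rex, Cyd, Zoe

Visit Xiu
Xiu → Dee
Dee → Eli
Eli → Pia
Pia → Fay
Fay → Ivy
Ivy → Ada
Ivy → Tao
Tao → Uma
Uma → Lou
Lou → Bo
Bo → Omar
Omar → Sam
Bo → Mae
Mae → Rex
Lou → Cyd
Xiu → Zoe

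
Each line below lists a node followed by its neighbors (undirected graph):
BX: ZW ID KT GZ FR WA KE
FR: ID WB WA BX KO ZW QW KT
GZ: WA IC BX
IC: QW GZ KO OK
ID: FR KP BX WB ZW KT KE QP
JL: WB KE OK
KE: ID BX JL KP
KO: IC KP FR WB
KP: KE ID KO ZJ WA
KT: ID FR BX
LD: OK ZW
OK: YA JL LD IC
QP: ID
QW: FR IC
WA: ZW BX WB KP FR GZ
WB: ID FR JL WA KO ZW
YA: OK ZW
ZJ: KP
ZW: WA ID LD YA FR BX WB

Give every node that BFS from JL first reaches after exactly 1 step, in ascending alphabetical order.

KE, OK, WB

Level 0: JL
Level 1: KE, OK, WB
Level 2: BX, FR, IC, ID, KO, KP, LD, WA, YA, ZW
Level 3: GZ, KT, QP, QW, ZJ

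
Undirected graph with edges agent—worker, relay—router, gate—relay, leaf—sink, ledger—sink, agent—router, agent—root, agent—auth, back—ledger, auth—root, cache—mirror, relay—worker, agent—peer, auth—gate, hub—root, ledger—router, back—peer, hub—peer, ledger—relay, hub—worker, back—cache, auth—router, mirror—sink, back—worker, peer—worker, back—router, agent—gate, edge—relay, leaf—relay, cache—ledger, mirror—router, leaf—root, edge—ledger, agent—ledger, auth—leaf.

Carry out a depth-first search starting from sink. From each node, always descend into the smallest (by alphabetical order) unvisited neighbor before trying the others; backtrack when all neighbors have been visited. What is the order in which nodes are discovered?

Visit sink
sink → leaf
leaf → auth
auth → agent
agent → gate
gate → relay
relay → edge
edge → ledger
ledger → back
back → cache
cache → mirror
mirror → router
back → peer
peer → hub
hub → root
hub → worker

sink leaf auth agent gate relay edge ledger back cache mirror router peer hub root worker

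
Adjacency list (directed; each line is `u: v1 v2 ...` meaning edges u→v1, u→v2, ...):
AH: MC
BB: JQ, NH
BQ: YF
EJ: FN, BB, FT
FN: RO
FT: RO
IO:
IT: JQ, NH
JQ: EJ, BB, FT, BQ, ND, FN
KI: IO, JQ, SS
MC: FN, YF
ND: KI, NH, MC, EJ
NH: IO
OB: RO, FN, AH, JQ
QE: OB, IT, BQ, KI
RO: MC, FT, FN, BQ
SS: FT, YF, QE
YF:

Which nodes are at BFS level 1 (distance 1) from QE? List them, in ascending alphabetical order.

Level 0: QE
Level 1: BQ, IT, KI, OB
Level 2: AH, FN, IO, JQ, NH, RO, SS, YF
Level 3: BB, EJ, FT, MC, ND

BQ, IT, KI, OB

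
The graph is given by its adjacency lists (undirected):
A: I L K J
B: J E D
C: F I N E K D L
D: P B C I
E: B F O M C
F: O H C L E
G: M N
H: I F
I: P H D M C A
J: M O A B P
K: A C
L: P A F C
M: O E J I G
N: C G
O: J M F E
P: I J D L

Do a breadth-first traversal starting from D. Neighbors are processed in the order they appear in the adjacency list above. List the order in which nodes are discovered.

Visit D; enqueue P, B, C, I → queue [P, B, C, I]
Visit P; enqueue J, L → queue [B, C, I, J, L]
Visit B; enqueue E → queue [C, I, J, L, E]
Visit C; enqueue F, N, K → queue [I, J, L, E, F, N, K]
Visit I; enqueue H, M, A → queue [J, L, E, F, N, K, H, M, A]
Visit J; enqueue O → queue [L, E, F, N, K, H, M, A, O]
Visit L → queue [E, F, N, K, H, M, A, O]
Visit E → queue [F, N, K, H, M, A, O]
Visit F → queue [N, K, H, M, A, O]
Visit N; enqueue G → queue [K, H, M, A, O, G]
Visit K → queue [H, M, A, O, G]
Visit H → queue [M, A, O, G]
Visit M → queue [A, O, G]
Visit A → queue [O, G]
Visit O → queue [G]
Visit G → queue []

D, P, B, C, I, J, L, E, F, N, K, H, M, A, O, G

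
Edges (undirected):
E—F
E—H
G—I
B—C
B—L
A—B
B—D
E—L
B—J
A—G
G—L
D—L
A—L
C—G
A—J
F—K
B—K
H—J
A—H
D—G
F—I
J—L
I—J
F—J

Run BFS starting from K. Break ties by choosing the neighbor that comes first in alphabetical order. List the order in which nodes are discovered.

Visit K; enqueue B, F → queue [B, F]
Visit B; enqueue A, C, D, J, L → queue [F, A, C, D, J, L]
Visit F; enqueue E, I → queue [A, C, D, J, L, E, I]
Visit A; enqueue G, H → queue [C, D, J, L, E, I, G, H]
Visit C → queue [D, J, L, E, I, G, H]
Visit D → queue [J, L, E, I, G, H]
Visit J → queue [L, E, I, G, H]
Visit L → queue [E, I, G, H]
Visit E → queue [I, G, H]
Visit I → queue [G, H]
Visit G → queue [H]
Visit H → queue []

K -> B -> F -> A -> C -> D -> J -> L -> E -> I -> G -> H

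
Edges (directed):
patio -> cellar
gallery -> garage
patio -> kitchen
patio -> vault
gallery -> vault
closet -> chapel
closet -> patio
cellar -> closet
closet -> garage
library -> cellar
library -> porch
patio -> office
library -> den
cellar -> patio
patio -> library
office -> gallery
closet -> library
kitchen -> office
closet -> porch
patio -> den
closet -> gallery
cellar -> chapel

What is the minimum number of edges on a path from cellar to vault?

2

Level 0: cellar
Level 1: chapel, closet, patio
Level 2: den, gallery, garage, kitchen, library, office, porch, vault
vault first appears at level 2.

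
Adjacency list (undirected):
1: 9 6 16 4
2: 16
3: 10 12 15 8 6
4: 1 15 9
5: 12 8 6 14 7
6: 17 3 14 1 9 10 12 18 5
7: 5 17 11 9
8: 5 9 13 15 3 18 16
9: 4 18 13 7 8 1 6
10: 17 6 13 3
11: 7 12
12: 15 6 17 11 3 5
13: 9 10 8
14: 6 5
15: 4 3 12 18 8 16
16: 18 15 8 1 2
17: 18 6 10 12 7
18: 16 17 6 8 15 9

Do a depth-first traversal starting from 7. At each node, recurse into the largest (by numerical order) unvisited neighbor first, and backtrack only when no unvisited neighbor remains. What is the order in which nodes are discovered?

7, 17, 18, 16, 15, 12, 11, 6, 14, 5, 8, 13, 10, 3, 9, 4, 1, 2

Visit 7
7 → 17
17 → 18
18 → 16
16 → 15
15 → 12
12 → 11
12 → 6
6 → 14
14 → 5
5 → 8
8 → 13
13 → 10
10 → 3
13 → 9
9 → 4
4 → 1
16 → 2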